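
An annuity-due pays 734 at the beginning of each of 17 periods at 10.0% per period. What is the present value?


PV_due = PMT * (1-(1+i)^(-n))/i * (1+i)
PV_immediate = 5887.8201
PV_due = 5887.8201 * 1.1
= 6476.6021


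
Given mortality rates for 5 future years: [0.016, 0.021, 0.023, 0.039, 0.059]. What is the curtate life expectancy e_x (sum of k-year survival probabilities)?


e_x = sum_{k=1}^{n} k_p_x
k_p_x values:
  1_p_x = 0.984
  2_p_x = 0.963336
  3_p_x = 0.941179
  4_p_x = 0.904473
  5_p_x = 0.851109
e_x = 4.6441


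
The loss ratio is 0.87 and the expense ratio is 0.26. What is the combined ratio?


Combined ratio = loss ratio + expense ratio
= 0.87 + 0.26
= 1.13


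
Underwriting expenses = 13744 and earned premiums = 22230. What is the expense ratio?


Expense ratio = expenses / premiums
= 13744 / 22230
= 0.6183


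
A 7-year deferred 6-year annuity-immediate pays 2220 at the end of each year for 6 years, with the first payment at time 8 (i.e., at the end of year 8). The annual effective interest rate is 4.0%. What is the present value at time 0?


PV at time 7 of the 6-year annuity-immediate:
a_n = 2220 * (1-(1+0.04)^(-6))/0.04 = 11637.5438
Discount back 7 years to time 0:
PV = 11637.5438 * (1+0.04)^(-7)
= 11637.5438 * 0.759918
= 8843.5769


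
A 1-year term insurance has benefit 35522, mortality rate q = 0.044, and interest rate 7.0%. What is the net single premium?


NSP = benefit * q * v
v = 1/(1+i) = 0.934579
NSP = 35522 * 0.044 * 0.934579
= 1460.7178


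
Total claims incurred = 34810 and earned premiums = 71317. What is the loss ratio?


Loss ratio = claims / premiums
= 34810 / 71317
= 0.4881


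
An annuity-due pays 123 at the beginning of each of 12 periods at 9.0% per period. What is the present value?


PV_due = PMT * (1-(1+i)^(-n))/i * (1+i)
PV_immediate = 880.7692
PV_due = 880.7692 * 1.09
= 960.0384


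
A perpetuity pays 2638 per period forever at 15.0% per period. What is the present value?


PV = PMT / i
= 2638 / 0.15
= 17586.6667


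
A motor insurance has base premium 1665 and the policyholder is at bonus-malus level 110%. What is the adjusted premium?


adjusted = base * BM_level / 100
= 1665 * 110 / 100
= 1665 * 1.1
= 1831.5


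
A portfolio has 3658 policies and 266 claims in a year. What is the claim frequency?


frequency = claims / policies
= 266 / 3658
= 0.0727


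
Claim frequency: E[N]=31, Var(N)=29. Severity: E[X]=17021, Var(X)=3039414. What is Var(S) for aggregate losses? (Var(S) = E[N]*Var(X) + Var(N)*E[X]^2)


Var(S) = E[N]*Var(X) + Var(N)*E[X]^2
= 31*3039414 + 29*17021^2
= 94221834 + 8401718789
= 8.4959e+09


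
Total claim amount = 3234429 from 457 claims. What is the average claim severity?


severity = total / number
= 3234429 / 457
= 7077.5252


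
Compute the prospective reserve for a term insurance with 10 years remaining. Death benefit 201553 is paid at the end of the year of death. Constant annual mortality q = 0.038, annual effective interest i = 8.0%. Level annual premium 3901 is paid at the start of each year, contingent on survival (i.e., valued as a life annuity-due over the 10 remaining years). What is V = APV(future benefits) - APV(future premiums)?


v = 1/(1+i) = 0.925926
APV(future benefits) per unit = sum_{k=0}^{9} k_p_x * q * v^(k+1) = 0.220779
APV(future benefits) = 201553 * 0.220779 = 44498.7303
Life annuity-due factor ä_{x:10} = sum_{k=0}^{9} k_p_x * v^k = 6.27478
APV(future premiums) = 3901 * 6.27478 = 24477.9172
V = 44498.7303 - 24477.9172
= 20020.8131


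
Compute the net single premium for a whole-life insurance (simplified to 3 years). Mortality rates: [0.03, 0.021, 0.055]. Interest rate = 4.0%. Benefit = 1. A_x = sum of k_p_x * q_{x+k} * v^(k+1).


v = 0.961538
Year 0: k_p_x=1.0, q=0.03, term=0.028846
Year 1: k_p_x=0.97, q=0.021, term=0.018833
Year 2: k_p_x=0.94963, q=0.055, term=0.046432
A_x = 0.0941


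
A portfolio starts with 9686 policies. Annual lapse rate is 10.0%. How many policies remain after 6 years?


remaining = initial * (1 - lapse)^years
= 9686 * (1 - 0.1)^6
= 9686 * 0.531441
= 5147.5375


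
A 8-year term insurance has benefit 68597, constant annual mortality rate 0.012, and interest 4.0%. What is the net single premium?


NSP = benefit * sum_{k=0}^{n-1} k_p_x * q * v^(k+1)
With constant q=0.012, v=0.961538
Sum = 0.077672
NSP = 68597 * 0.077672
= 5328.0805


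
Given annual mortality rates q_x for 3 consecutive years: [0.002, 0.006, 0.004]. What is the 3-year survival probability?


p_k = 1 - q_k for each year
Survival = product of (1 - q_k)
= 0.998 * 0.994 * 0.996
= 0.988


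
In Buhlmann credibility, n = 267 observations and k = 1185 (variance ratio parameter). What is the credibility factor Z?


Z = n / (n + k)
= 267 / (267 + 1185)
= 267 / 1452
= 0.1839


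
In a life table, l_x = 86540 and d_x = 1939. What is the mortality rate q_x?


q_x = d_x / l_x
= 1939 / 86540
= 0.0224


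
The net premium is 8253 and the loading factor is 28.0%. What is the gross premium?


Gross = net * (1 + loading)
= 8253 * (1 + 0.28)
= 8253 * 1.28
= 10563.84


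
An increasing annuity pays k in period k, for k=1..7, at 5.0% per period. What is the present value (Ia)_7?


(Ia)_n = sum_{k=1}^{n} k * v^k, v = 1/(1+i)
v = 0.952381
Sum computed term by term:
(Ia)_7 = 22.0185


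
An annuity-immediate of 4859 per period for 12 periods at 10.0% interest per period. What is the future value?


FV = PMT * ((1+i)^n - 1) / i
= 4859 * ((1.1)^12 - 1) / 0.1
= 4859 * (3.138428 - 1) / 0.1
= 103906.2348


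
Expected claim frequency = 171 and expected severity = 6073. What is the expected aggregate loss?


E[S] = E[N] * E[X]
= 171 * 6073
= 1.0385e+06


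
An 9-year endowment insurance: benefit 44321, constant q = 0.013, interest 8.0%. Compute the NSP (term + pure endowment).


Term component = 3440.4789
Pure endowment = 9_p_x * v^9 * benefit = 0.888903 * 0.500249 * 44321 = 19708.3436
NSP = 23148.8225


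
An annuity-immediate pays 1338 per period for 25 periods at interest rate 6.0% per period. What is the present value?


PV = PMT * (1 - (1+i)^(-n)) / i
= 1338 * (1 - (1+0.06)^(-25)) / 0.06
= 1338 * (1 - 0.232999) / 0.06
= 1338 * 12.783356
= 17104.1305


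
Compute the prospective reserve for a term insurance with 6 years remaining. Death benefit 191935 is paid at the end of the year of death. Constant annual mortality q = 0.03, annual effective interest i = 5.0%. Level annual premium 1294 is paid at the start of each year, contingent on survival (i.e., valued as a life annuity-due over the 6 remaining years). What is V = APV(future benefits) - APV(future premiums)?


v = 1/(1+i) = 0.952381
APV(future benefits) per unit = sum_{k=0}^{5} k_p_x * q * v^(k+1) = 0.141909
APV(future benefits) = 191935 * 0.141909 = 27237.2654
Life annuity-due factor ä_{x:6} = sum_{k=0}^{5} k_p_x * v^k = 4.966808
APV(future premiums) = 1294 * 4.966808 = 6427.0495
V = 27237.2654 - 6427.0495
= 20810.2159


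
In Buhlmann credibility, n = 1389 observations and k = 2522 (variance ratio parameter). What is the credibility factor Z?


Z = n / (n + k)
= 1389 / (1389 + 2522)
= 1389 / 3911
= 0.3552


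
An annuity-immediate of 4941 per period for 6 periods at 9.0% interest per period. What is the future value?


FV = PMT * ((1+i)^n - 1) / i
= 4941 * ((1.09)^6 - 1) / 0.09
= 4941 * (1.6771 - 1) / 0.09
= 37172.7961


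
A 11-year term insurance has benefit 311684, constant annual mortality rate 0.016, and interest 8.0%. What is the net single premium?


NSP = benefit * sum_{k=0}^{n-1} k_p_x * q * v^(k+1)
With constant q=0.016, v=0.925926
Sum = 0.106807
NSP = 311684 * 0.106807
= 33290.0662


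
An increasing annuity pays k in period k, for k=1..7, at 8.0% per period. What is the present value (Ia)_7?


(Ia)_n = sum_{k=1}^{n} k * v^k, v = 1/(1+i)
v = 0.925926
Sum computed term by term:
(Ia)_7 = 19.2306


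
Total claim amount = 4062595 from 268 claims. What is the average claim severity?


severity = total / number
= 4062595 / 268
= 15158.9366


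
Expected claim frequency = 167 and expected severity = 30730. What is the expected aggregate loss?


E[S] = E[N] * E[X]
= 167 * 30730
= 5.1319e+06


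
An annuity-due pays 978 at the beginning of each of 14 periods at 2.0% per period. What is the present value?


PV_due = PMT * (1-(1+i)^(-n))/i * (1+i)
PV_immediate = 11839.9113
PV_due = 11839.9113 * 1.02
= 12076.7095


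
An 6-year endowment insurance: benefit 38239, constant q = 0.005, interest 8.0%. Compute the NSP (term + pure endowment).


Term component = 873.8752
Pure endowment = 6_p_x * v^6 * benefit = 0.970373 * 0.63017 * 38239 = 23383.1211
NSP = 24256.9963


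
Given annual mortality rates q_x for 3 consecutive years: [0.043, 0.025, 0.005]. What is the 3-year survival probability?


p_k = 1 - q_k for each year
Survival = product of (1 - q_k)
= 0.957 * 0.975 * 0.995
= 0.9284


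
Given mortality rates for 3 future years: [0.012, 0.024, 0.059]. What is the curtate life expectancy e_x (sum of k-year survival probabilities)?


e_x = sum_{k=1}^{n} k_p_x
k_p_x values:
  1_p_x = 0.988
  2_p_x = 0.964288
  3_p_x = 0.907395
e_x = 2.8597


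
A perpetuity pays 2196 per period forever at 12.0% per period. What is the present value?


PV = PMT / i
= 2196 / 0.12
= 18300.0


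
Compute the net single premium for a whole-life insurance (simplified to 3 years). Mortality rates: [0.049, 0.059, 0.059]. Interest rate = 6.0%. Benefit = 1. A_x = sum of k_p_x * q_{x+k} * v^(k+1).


v = 0.943396
Year 0: k_p_x=1.0, q=0.049, term=0.046226
Year 1: k_p_x=0.951, q=0.059, term=0.049937
Year 2: k_p_x=0.894891, q=0.059, term=0.044331
A_x = 0.1405


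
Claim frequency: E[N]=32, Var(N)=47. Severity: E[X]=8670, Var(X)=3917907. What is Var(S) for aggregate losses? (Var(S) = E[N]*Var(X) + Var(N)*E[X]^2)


Var(S) = E[N]*Var(X) + Var(N)*E[X]^2
= 32*3917907 + 47*8670^2
= 125373024 + 3532938300
= 3.6583e+09


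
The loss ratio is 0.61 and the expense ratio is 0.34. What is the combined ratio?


Combined ratio = loss ratio + expense ratio
= 0.61 + 0.34
= 0.95


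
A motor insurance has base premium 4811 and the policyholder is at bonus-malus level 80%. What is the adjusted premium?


adjusted = base * BM_level / 100
= 4811 * 80 / 100
= 4811 * 0.8
= 3848.8


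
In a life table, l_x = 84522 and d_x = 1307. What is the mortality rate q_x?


q_x = d_x / l_x
= 1307 / 84522
= 0.0155


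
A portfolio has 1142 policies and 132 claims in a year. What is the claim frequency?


frequency = claims / policies
= 132 / 1142
= 0.1156


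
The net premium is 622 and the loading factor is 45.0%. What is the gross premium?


Gross = net * (1 + loading)
= 622 * (1 + 0.45)
= 622 * 1.45
= 901.9


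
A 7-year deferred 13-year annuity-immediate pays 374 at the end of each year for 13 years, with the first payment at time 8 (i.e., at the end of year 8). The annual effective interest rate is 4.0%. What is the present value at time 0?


PV at time 7 of the 13-year annuity-immediate:
a_n = 374 * (1-(1+0.04)^(-13))/0.04 = 3734.6323
Discount back 7 years to time 0:
PV = 3734.6323 * (1+0.04)^(-7)
= 3734.6323 * 0.759918
= 2838.0136


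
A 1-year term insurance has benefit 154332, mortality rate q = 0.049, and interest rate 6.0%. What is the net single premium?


NSP = benefit * q * v
v = 1/(1+i) = 0.943396
NSP = 154332 * 0.049 * 0.943396
= 7134.2151


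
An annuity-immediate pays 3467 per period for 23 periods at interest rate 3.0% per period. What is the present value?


PV = PMT * (1 - (1+i)^(-n)) / i
= 3467 * (1 - (1+0.03)^(-23)) / 0.03
= 3467 * (1 - 0.506692) / 0.03
= 3467 * 16.443608
= 57009.9903


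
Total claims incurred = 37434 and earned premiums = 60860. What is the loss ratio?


Loss ratio = claims / premiums
= 37434 / 60860
= 0.6151


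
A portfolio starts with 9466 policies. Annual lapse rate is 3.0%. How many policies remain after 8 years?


remaining = initial * (1 - lapse)^years
= 9466 * (1 - 0.03)^8
= 9466 * 0.783743
= 7418.9146


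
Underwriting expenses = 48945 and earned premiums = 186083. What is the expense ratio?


Expense ratio = expenses / premiums
= 48945 / 186083
= 0.263


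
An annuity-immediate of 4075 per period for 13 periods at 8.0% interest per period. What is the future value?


FV = PMT * ((1+i)^n - 1) / i
= 4075 * ((1.08)^13 - 1) / 0.08
= 4075 * (2.719624 - 1) / 0.08
= 87593.3336


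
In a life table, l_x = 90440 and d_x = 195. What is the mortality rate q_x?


q_x = d_x / l_x
= 195 / 90440
= 0.0022


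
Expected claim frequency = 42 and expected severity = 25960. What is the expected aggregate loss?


E[S] = E[N] * E[X]
= 42 * 25960
= 1.0903e+06


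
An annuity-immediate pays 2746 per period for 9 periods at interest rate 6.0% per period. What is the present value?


PV = PMT * (1 - (1+i)^(-n)) / i
= 2746 * (1 - (1+0.06)^(-9)) / 0.06
= 2746 * (1 - 0.591898) / 0.06
= 2746 * 6.801692
= 18677.447


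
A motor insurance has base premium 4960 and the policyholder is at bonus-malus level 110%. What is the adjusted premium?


adjusted = base * BM_level / 100
= 4960 * 110 / 100
= 4960 * 1.1
= 5456.0


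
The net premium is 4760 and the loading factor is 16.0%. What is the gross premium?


Gross = net * (1 + loading)
= 4760 * (1 + 0.16)
= 4760 * 1.16
= 5521.6


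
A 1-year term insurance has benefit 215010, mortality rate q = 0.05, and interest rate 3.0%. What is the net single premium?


NSP = benefit * q * v
v = 1/(1+i) = 0.970874
NSP = 215010 * 0.05 * 0.970874
= 10437.3786


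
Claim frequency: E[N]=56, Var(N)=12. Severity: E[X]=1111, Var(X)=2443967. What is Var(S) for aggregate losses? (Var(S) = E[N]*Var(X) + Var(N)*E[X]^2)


Var(S) = E[N]*Var(X) + Var(N)*E[X]^2
= 56*2443967 + 12*1111^2
= 136862152 + 14811852
= 1.5167e+08


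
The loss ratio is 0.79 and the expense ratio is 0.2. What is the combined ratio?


Combined ratio = loss ratio + expense ratio
= 0.79 + 0.2
= 0.99


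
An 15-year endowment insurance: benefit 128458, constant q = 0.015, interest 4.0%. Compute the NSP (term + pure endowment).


Term component = 19526.8105
Pure endowment = 15_p_x * v^15 * benefit = 0.797156 * 0.555265 * 128458 = 56859.6948
NSP = 76386.5053


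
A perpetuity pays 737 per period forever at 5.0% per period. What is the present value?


PV = PMT / i
= 737 / 0.05
= 14740.0


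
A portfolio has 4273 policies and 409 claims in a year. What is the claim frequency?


frequency = claims / policies
= 409 / 4273
= 0.0957


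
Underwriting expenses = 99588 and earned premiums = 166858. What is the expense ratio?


Expense ratio = expenses / premiums
= 99588 / 166858
= 0.5968


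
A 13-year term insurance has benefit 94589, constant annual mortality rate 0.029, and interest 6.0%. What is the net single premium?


NSP = benefit * sum_{k=0}^{n-1} k_p_x * q * v^(k+1)
With constant q=0.029, v=0.943396
Sum = 0.221639
NSP = 94589 * 0.221639
= 20964.643


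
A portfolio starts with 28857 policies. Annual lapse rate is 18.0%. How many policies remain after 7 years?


remaining = initial * (1 - lapse)^years
= 28857 * (1 - 0.18)^7
= 28857 * 0.249285
= 7193.6308


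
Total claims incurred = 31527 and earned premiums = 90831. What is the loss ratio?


Loss ratio = claims / premiums
= 31527 / 90831
= 0.3471


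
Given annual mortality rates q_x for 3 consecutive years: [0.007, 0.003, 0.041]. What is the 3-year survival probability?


p_k = 1 - q_k for each year
Survival = product of (1 - q_k)
= 0.993 * 0.997 * 0.959
= 0.9494


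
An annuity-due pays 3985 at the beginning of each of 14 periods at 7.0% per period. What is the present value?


PV_due = PMT * (1-(1+i)^(-n))/i * (1+i)
PV_immediate = 34850.6899
PV_due = 34850.6899 * 1.07
= 37290.2382


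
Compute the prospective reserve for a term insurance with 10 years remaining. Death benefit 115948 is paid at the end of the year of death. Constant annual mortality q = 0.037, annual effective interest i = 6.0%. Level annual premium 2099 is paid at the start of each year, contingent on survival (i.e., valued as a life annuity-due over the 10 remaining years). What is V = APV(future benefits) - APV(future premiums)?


v = 1/(1+i) = 0.943396
APV(future benefits) per unit = sum_{k=0}^{9} k_p_x * q * v^(k+1) = 0.235349
APV(future benefits) = 115948 * 0.235349 = 27288.2092
Life annuity-due factor ä_{x:10} = sum_{k=0}^{9} k_p_x * v^k = 6.742422
APV(future premiums) = 2099 * 6.742422 = 14152.3433
V = 27288.2092 - 14152.3433
= 13135.8659


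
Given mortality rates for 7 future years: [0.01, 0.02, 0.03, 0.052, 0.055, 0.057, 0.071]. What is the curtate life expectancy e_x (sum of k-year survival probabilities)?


e_x = sum_{k=1}^{n} k_p_x
k_p_x values:
  1_p_x = 0.99
  2_p_x = 0.9702
  3_p_x = 0.941094
  4_p_x = 0.892157
  5_p_x = 0.843088
  6_p_x = 0.795032
  7_p_x = 0.738585
e_x = 6.1702


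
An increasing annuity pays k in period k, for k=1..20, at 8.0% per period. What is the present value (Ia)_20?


(Ia)_n = sum_{k=1}^{n} k * v^k, v = 1/(1+i)
v = 0.925926
Sum computed term by term:
(Ia)_20 = 78.9079


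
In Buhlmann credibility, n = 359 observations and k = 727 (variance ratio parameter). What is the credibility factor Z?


Z = n / (n + k)
= 359 / (359 + 727)
= 359 / 1086
= 0.3306


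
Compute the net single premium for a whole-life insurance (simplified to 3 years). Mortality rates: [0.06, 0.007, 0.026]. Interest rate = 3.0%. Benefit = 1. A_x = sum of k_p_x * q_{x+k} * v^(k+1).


v = 0.970874
Year 0: k_p_x=1.0, q=0.06, term=0.058252
Year 1: k_p_x=0.94, q=0.007, term=0.006202
Year 2: k_p_x=0.93342, q=0.026, term=0.022209
A_x = 0.0867


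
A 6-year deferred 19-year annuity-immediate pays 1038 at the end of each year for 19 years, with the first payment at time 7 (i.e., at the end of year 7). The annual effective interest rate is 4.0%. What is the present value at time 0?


PV at time 6 of the 19-year annuity-immediate:
a_n = 1038 * (1-(1+0.04)^(-19))/0.04 = 13633.0291
Discount back 6 years to time 0:
PV = 13633.0291 * (1+0.04)^(-6)
= 13633.0291 * 0.790315
= 10774.3809


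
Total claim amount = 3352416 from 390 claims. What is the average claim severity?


severity = total / number
= 3352416 / 390
= 8595.9385


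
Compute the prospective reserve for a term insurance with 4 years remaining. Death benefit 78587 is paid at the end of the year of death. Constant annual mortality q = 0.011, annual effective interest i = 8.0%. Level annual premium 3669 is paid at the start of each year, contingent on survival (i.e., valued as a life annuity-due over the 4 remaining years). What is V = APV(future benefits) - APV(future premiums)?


v = 1/(1+i) = 0.925926
APV(future benefits) per unit = sum_{k=0}^{3} k_p_x * q * v^(k+1) = 0.035875
APV(future benefits) = 78587 * 0.035875 = 2819.2862
Life annuity-due factor ä_{x:4} = sum_{k=0}^{3} k_p_x * v^k = 3.522245
APV(future premiums) = 3669 * 3.522245 = 12923.1159
V = 2819.2862 - 12923.1159
= -10103.8297


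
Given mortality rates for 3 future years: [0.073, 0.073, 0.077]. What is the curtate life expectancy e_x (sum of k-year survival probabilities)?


e_x = sum_{k=1}^{n} k_p_x
k_p_x values:
  1_p_x = 0.927
  2_p_x = 0.859329
  3_p_x = 0.793161
e_x = 2.5795


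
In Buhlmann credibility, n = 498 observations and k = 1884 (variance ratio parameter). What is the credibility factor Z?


Z = n / (n + k)
= 498 / (498 + 1884)
= 498 / 2382
= 0.2091


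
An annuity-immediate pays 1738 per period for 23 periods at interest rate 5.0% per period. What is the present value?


PV = PMT * (1 - (1+i)^(-n)) / i
= 1738 * (1 - (1+0.05)^(-23)) / 0.05
= 1738 * (1 - 0.325571) / 0.05
= 1738 * 13.488574
= 23443.1414


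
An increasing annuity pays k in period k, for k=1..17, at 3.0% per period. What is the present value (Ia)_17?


(Ia)_n = sum_{k=1}^{n} k * v^k, v = 1/(1+i)
v = 0.970874
Sum computed term by term:
(Ia)_17 = 109.1941


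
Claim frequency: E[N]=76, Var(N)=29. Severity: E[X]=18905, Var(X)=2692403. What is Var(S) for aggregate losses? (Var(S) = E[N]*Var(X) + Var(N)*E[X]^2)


Var(S) = E[N]*Var(X) + Var(N)*E[X]^2
= 76*2692403 + 29*18905^2
= 204622628 + 10364571725
= 1.0569e+10


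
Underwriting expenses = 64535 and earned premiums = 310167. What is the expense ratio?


Expense ratio = expenses / premiums
= 64535 / 310167
= 0.2081


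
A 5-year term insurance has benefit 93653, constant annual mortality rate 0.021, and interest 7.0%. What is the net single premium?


NSP = benefit * sum_{k=0}^{n-1} k_p_x * q * v^(k+1)
With constant q=0.021, v=0.934579
Sum = 0.0828
NSP = 93653 * 0.0828
= 7754.4347


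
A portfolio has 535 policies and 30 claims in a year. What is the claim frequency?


frequency = claims / policies
= 30 / 535
= 0.0561


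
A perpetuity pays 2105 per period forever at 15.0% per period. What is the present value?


PV = PMT / i
= 2105 / 0.15
= 14033.3333


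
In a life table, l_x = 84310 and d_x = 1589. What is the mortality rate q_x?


q_x = d_x / l_x
= 1589 / 84310
= 0.0188


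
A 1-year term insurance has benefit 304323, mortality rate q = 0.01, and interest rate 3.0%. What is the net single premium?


NSP = benefit * q * v
v = 1/(1+i) = 0.970874
NSP = 304323 * 0.01 * 0.970874
= 2954.5922


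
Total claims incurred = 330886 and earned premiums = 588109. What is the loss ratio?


Loss ratio = claims / premiums
= 330886 / 588109
= 0.5626


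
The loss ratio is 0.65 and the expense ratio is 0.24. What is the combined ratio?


Combined ratio = loss ratio + expense ratio
= 0.65 + 0.24
= 0.89


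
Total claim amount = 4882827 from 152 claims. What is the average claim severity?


severity = total / number
= 4882827 / 152
= 32123.8618


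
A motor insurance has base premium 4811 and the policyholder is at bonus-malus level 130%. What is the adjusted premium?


adjusted = base * BM_level / 100
= 4811 * 130 / 100
= 4811 * 1.3
= 6254.3


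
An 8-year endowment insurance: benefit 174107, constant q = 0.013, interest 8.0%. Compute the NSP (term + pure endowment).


Term component = 12495.5715
Pure endowment = 8_p_x * v^8 * benefit = 0.900611 * 0.540269 * 174107 = 84715.6037
NSP = 97211.1752


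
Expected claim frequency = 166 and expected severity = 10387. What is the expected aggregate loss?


E[S] = E[N] * E[X]
= 166 * 10387
= 1.7242e+06


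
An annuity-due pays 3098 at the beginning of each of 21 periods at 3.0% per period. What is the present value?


PV_due = PMT * (1-(1+i)^(-n))/i * (1+i)
PV_immediate = 47755.7448
PV_due = 47755.7448 * 1.03
= 49188.4171


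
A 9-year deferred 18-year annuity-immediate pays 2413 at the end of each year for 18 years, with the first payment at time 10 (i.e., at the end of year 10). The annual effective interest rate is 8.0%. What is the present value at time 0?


PV at time 9 of the 18-year annuity-immediate:
a_n = 2413 * (1-(1+0.08)^(-18))/0.08 = 22614.3637
Discount back 9 years to time 0:
PV = 22614.3637 * (1+0.08)^(-9)
= 22614.3637 * 0.500249
= 11312.8121


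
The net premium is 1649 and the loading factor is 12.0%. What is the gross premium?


Gross = net * (1 + loading)
= 1649 * (1 + 0.12)
= 1649 * 1.12
= 1846.88


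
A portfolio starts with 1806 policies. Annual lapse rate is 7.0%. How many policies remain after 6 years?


remaining = initial * (1 - lapse)^years
= 1806 * (1 - 0.07)^6
= 1806 * 0.64699
= 1168.4643


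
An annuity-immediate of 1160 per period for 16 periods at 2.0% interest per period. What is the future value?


FV = PMT * ((1+i)^n - 1) / i
= 1160 * ((1.02)^16 - 1) / 0.02
= 1160 * (1.372786 - 1) / 0.02
= 21621.5709


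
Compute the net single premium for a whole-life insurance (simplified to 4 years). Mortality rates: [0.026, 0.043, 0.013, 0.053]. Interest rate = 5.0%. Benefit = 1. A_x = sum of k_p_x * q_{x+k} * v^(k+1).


v = 0.952381
Year 0: k_p_x=1.0, q=0.026, term=0.024762
Year 1: k_p_x=0.974, q=0.043, term=0.037988
Year 2: k_p_x=0.932118, q=0.013, term=0.010468
Year 3: k_p_x=0.92, q=0.053, term=0.040115
A_x = 0.1133


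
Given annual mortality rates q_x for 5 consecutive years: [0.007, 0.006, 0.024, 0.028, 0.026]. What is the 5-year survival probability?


p_k = 1 - q_k for each year
Survival = product of (1 - q_k)
= 0.993 * 0.994 * 0.976 * 0.972 * 0.974
= 0.912


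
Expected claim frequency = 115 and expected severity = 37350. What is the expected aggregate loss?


E[S] = E[N] * E[X]
= 115 * 37350
= 4.2952e+06


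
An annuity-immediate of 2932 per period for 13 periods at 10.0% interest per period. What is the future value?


FV = PMT * ((1+i)^n - 1) / i
= 2932 * ((1.1)^13 - 1) / 0.1
= 2932 * (3.452271 - 1) / 0.1
= 71900.592


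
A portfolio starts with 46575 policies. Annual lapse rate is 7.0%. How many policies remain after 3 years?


remaining = initial * (1 - lapse)^years
= 46575 * (1 - 0.07)^3
= 46575 * 0.804357
= 37462.9273


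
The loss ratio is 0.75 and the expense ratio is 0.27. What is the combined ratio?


Combined ratio = loss ratio + expense ratio
= 0.75 + 0.27
= 1.02


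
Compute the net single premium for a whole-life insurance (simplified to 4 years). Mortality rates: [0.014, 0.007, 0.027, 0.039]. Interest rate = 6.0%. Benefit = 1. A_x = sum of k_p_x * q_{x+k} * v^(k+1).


v = 0.943396
Year 0: k_p_x=1.0, q=0.014, term=0.013208
Year 1: k_p_x=0.986, q=0.007, term=0.006143
Year 2: k_p_x=0.979098, q=0.027, term=0.022196
Year 3: k_p_x=0.952662, q=0.039, term=0.029429
A_x = 0.071


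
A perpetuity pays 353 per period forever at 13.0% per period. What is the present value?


PV = PMT / i
= 353 / 0.13
= 2715.3846


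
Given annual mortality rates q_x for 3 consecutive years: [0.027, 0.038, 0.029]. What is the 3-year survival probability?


p_k = 1 - q_k for each year
Survival = product of (1 - q_k)
= 0.973 * 0.962 * 0.971
= 0.9089


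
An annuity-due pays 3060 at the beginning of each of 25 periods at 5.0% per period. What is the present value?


PV_due = PMT * (1-(1+i)^(-n))/i * (1+i)
PV_immediate = 43127.4704
PV_due = 43127.4704 * 1.05
= 45283.8439


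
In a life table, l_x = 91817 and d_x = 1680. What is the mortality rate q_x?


q_x = d_x / l_x
= 1680 / 91817
= 0.0183


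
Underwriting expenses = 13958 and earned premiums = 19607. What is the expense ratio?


Expense ratio = expenses / premiums
= 13958 / 19607
= 0.7119


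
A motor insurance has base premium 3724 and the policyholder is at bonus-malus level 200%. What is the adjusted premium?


adjusted = base * BM_level / 100
= 3724 * 200 / 100
= 3724 * 2.0
= 7448.0


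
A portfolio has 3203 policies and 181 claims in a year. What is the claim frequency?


frequency = claims / policies
= 181 / 3203
= 0.0565


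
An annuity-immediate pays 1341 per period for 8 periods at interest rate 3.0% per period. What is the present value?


PV = PMT * (1 - (1+i)^(-n)) / i
= 1341 * (1 - (1+0.03)^(-8)) / 0.03
= 1341 * (1 - 0.789409) / 0.03
= 1341 * 7.019692
= 9413.4072


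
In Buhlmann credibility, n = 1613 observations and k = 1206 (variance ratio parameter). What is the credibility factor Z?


Z = n / (n + k)
= 1613 / (1613 + 1206)
= 1613 / 2819
= 0.5722


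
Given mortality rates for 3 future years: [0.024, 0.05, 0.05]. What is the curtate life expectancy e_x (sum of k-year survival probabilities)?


e_x = sum_{k=1}^{n} k_p_x
k_p_x values:
  1_p_x = 0.976
  2_p_x = 0.9272
  3_p_x = 0.88084
e_x = 2.784


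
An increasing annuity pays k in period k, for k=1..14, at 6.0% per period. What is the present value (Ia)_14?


(Ia)_n = sum_{k=1}^{n} k * v^k, v = 1/(1+i)
v = 0.943396
Sum computed term by term:
(Ia)_14 = 61.0078


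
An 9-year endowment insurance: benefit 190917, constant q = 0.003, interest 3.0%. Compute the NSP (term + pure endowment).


Term component = 4408.9666
Pure endowment = 9_p_x * v^9 * benefit = 0.973322 * 0.766417 * 190917 = 142418.3677
NSP = 146827.3343


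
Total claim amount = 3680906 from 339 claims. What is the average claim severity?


severity = total / number
= 3680906 / 339
= 10858.1298


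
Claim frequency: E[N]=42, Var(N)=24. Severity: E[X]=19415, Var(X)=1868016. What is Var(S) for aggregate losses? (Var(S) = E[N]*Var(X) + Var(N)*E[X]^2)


Var(S) = E[N]*Var(X) + Var(N)*E[X]^2
= 42*1868016 + 24*19415^2
= 78456672 + 9046613400
= 9.1251e+09


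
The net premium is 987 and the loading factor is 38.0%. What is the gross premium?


Gross = net * (1 + loading)
= 987 * (1 + 0.38)
= 987 * 1.38
= 1362.06


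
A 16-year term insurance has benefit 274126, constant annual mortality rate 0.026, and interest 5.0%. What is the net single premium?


NSP = benefit * sum_{k=0}^{n-1} k_p_x * q * v^(k+1)
With constant q=0.026, v=0.952381
Sum = 0.239286
NSP = 274126 * 0.239286
= 65594.5274


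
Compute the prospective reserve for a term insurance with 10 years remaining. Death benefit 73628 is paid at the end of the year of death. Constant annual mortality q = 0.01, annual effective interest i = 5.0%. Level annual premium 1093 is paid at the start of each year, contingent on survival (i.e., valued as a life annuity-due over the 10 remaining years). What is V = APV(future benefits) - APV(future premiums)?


v = 1/(1+i) = 0.952381
APV(future benefits) per unit = sum_{k=0}^{9} k_p_x * q * v^(k+1) = 0.074131
APV(future benefits) = 73628 * 0.074131 = 5458.1401
Life annuity-due factor ä_{x:10} = sum_{k=0}^{9} k_p_x * v^k = 7.783788
APV(future premiums) = 1093 * 7.783788 = 8507.6798
V = 5458.1401 - 8507.6798
= -3049.5397


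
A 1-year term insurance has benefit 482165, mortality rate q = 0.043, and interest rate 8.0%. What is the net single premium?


NSP = benefit * q * v
v = 1/(1+i) = 0.925926
NSP = 482165 * 0.043 * 0.925926
= 19197.3102


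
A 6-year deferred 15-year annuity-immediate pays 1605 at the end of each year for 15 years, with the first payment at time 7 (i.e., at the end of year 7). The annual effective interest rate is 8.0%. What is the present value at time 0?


PV at time 6 of the 15-year annuity-immediate:
a_n = 1605 * (1-(1+0.08)^(-15))/0.08 = 13737.9633
Discount back 6 years to time 0:
PV = 13737.9633 * (1+0.08)^(-6)
= 13737.9633 * 0.63017
= 8657.2472


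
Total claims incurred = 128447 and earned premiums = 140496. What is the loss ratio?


Loss ratio = claims / premiums
= 128447 / 140496
= 0.9142


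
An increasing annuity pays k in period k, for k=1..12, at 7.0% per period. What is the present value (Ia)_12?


(Ia)_n = sum_{k=1}^{n} k * v^k, v = 1/(1+i)
v = 0.934579
Sum computed term by term:
(Ia)_12 = 45.2933


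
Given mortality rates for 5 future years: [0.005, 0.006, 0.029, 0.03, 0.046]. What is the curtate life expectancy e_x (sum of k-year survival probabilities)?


e_x = sum_{k=1}^{n} k_p_x
k_p_x values:
  1_p_x = 0.995
  2_p_x = 0.98903
  3_p_x = 0.960348
  4_p_x = 0.931538
  5_p_x = 0.888687
e_x = 4.7646


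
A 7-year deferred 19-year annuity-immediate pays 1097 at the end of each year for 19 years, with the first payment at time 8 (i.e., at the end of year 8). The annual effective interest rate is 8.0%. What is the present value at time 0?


PV at time 7 of the 19-year annuity-immediate:
a_n = 1097 * (1-(1+0.08)^(-19))/0.08 = 10535.1483
Discount back 7 years to time 0:
PV = 10535.1483 * (1+0.08)^(-7)
= 10535.1483 * 0.58349
= 6147.1579


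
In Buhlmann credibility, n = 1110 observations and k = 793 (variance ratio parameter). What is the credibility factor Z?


Z = n / (n + k)
= 1110 / (1110 + 793)
= 1110 / 1903
= 0.5833


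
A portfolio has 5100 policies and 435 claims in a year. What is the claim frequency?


frequency = claims / policies
= 435 / 5100
= 0.0853


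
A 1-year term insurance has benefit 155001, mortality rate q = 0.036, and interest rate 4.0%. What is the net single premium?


NSP = benefit * q * v
v = 1/(1+i) = 0.961538
NSP = 155001 * 0.036 * 0.961538
= 5365.4192


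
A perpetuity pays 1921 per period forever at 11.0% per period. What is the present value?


PV = PMT / i
= 1921 / 0.11
= 17463.6364


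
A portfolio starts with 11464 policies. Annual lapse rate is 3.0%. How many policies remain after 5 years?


remaining = initial * (1 - lapse)^years
= 11464 * (1 - 0.03)^5
= 11464 * 0.858734
= 9844.5269


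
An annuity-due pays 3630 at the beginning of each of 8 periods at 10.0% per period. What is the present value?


PV_due = PMT * (1-(1+i)^(-n))/i * (1+i)
PV_immediate = 19365.7821
PV_due = 19365.7821 * 1.1
= 21302.3603


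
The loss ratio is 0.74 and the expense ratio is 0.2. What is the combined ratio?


Combined ratio = loss ratio + expense ratio
= 0.74 + 0.2
= 0.94


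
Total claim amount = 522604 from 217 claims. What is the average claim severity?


severity = total / number
= 522604 / 217
= 2408.3134


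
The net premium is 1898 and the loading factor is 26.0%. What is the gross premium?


Gross = net * (1 + loading)
= 1898 * (1 + 0.26)
= 1898 * 1.26
= 2391.48


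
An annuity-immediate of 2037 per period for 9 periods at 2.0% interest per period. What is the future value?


FV = PMT * ((1+i)^n - 1) / i
= 2037 * ((1.02)^9 - 1) / 0.02
= 2037 * (1.195093 - 1) / 0.02
= 19870.1781


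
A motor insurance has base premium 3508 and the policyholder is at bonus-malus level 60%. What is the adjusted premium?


adjusted = base * BM_level / 100
= 3508 * 60 / 100
= 3508 * 0.6
= 2104.8


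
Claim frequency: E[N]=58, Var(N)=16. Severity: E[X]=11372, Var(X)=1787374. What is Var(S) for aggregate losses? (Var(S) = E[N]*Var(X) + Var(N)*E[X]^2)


Var(S) = E[N]*Var(X) + Var(N)*E[X]^2
= 58*1787374 + 16*11372^2
= 103667692 + 2069158144
= 2.1728e+09


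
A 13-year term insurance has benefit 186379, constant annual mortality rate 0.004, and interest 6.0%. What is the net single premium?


NSP = benefit * sum_{k=0}^{n-1} k_p_x * q * v^(k+1)
With constant q=0.004, v=0.943396
Sum = 0.034685
NSP = 186379 * 0.034685
= 6464.6021


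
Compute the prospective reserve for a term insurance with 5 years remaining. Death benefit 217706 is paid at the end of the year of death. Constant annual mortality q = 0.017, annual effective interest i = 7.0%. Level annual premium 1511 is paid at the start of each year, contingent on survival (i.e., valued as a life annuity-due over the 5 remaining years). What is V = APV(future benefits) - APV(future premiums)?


v = 1/(1+i) = 0.934579
APV(future benefits) per unit = sum_{k=0}^{4} k_p_x * q * v^(k+1) = 0.067529
APV(future benefits) = 217706 * 0.067529 = 14701.5646
Life annuity-due factor ä_{x:5} = sum_{k=0}^{4} k_p_x * v^k = 4.250382
APV(future premiums) = 1511 * 4.250382 = 6422.328
V = 14701.5646 - 6422.328
= 8279.2366


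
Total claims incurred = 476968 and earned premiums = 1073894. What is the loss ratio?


Loss ratio = claims / premiums
= 476968 / 1073894
= 0.4441


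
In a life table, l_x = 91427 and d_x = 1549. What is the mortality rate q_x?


q_x = d_x / l_x
= 1549 / 91427
= 0.0169


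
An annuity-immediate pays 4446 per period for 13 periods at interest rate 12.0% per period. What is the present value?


PV = PMT * (1 - (1+i)^(-n)) / i
= 4446 * (1 - (1+0.12)^(-13)) / 0.12
= 4446 * (1 - 0.229174) / 0.12
= 4446 * 6.423548
= 28559.0963


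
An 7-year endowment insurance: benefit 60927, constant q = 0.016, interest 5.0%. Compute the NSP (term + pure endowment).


Term component = 5393.991
Pure endowment = 7_p_x * v^7 * benefit = 0.893235 * 0.710681 * 60927 = 38676.7871
NSP = 44070.7781


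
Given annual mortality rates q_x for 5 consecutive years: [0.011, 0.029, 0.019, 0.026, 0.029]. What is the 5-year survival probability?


p_k = 1 - q_k for each year
Survival = product of (1 - q_k)
= 0.989 * 0.971 * 0.981 * 0.974 * 0.971
= 0.891


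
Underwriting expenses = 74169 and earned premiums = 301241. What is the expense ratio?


Expense ratio = expenses / premiums
= 74169 / 301241
= 0.2462


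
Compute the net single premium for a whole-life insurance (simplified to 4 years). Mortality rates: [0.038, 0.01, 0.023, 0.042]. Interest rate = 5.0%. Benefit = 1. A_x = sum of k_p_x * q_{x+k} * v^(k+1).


v = 0.952381
Year 0: k_p_x=1.0, q=0.038, term=0.03619
Year 1: k_p_x=0.962, q=0.01, term=0.008726
Year 2: k_p_x=0.95238, q=0.023, term=0.018922
Year 3: k_p_x=0.930475, q=0.042, term=0.032151
A_x = 0.096


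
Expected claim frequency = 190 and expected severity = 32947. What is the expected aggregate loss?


E[S] = E[N] * E[X]
= 190 * 32947
= 6.2599e+06


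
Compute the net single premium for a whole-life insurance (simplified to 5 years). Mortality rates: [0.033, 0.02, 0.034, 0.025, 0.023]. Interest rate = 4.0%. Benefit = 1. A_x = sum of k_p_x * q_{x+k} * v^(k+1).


v = 0.961538
Year 0: k_p_x=1.0, q=0.033, term=0.031731
Year 1: k_p_x=0.967, q=0.02, term=0.017881
Year 2: k_p_x=0.94766, q=0.034, term=0.028644
Year 3: k_p_x=0.91544, q=0.025, term=0.019563
Year 4: k_p_x=0.892554, q=0.023, term=0.016873
A_x = 0.1147


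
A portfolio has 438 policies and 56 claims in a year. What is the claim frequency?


frequency = claims / policies
= 56 / 438
= 0.1279


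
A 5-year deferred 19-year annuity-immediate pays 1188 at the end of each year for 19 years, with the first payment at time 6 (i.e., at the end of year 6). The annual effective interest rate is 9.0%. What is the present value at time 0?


PV at time 5 of the 19-year annuity-immediate:
a_n = 1188 * (1-(1+0.09)^(-19))/0.09 = 10632.7364
Discount back 5 years to time 0:
PV = 10632.7364 * (1+0.09)^(-5)
= 10632.7364 * 0.649931
= 6910.5491


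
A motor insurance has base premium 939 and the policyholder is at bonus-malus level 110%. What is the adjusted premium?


adjusted = base * BM_level / 100
= 939 * 110 / 100
= 939 * 1.1
= 1032.9


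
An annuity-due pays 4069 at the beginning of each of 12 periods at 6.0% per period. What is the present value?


PV_due = PMT * (1-(1+i)^(-n))/i * (1+i)
PV_immediate = 34113.861
PV_due = 34113.861 * 1.06
= 36160.6927


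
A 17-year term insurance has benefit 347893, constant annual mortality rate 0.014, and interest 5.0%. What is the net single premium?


NSP = benefit * sum_{k=0}^{n-1} k_p_x * q * v^(k+1)
With constant q=0.014, v=0.952381
Sum = 0.14365
NSP = 347893 * 0.14365
= 49974.9742


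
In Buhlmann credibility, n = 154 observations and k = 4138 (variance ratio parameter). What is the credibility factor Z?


Z = n / (n + k)
= 154 / (154 + 4138)
= 154 / 4292
= 0.0359


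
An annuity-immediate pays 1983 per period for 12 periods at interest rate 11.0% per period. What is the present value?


PV = PMT * (1 - (1+i)^(-n)) / i
= 1983 * (1 - (1+0.11)^(-12)) / 0.11
= 1983 * (1 - 0.285841) / 0.11
= 1983 * 6.492356
= 12874.3422


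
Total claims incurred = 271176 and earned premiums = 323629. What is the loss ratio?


Loss ratio = claims / premiums
= 271176 / 323629
= 0.8379


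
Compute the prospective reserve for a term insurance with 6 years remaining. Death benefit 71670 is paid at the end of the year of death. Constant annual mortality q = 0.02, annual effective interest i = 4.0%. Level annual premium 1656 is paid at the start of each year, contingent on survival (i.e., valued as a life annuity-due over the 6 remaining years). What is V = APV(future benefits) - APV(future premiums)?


v = 1/(1+i) = 0.961538
APV(future benefits) per unit = sum_{k=0}^{5} k_p_x * q * v^(k+1) = 0.099969
APV(future benefits) = 71670 * 0.099969 = 7164.7519
Life annuity-due factor ä_{x:6} = sum_{k=0}^{5} k_p_x * v^k = 5.198369
APV(future premiums) = 1656 * 5.198369 = 8608.4989
V = 7164.7519 - 8608.4989
= -1443.747
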